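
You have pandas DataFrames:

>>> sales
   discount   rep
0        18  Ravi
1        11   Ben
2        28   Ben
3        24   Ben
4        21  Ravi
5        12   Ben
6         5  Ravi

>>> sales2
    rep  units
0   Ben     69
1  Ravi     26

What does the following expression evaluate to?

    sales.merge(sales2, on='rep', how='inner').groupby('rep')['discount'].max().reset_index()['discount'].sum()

merge on 'rep' (how='inner') → 7 rows:
   discount   rep  units
0        18  Ravi     26
1        11   Ben     69
2        28   Ben     69
3        24   Ben     69
4        21  Ravi     26
5        12   Ben     69
6         5  Ravi     26
group by rep, max of discount:
rep
Ben     28
Ravi    21
Name: discount, dtype: int64
reset_index():
    rep  discount
0   Ben        28
1  Ravi        21
sum of column 'discount' → 49

49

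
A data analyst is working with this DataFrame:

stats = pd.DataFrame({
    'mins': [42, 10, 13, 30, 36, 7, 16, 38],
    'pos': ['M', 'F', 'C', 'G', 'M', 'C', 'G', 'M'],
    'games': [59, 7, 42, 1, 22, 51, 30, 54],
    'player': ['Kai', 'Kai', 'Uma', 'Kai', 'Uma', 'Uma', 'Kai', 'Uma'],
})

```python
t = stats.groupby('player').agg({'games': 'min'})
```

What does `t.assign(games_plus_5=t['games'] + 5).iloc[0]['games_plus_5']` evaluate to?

6

group by player, min of games:
        games
player       
Kai         1
Uma        22
add column games_plus_5 = t['games'] + 5:
        games  games_plus_5
player                     
Kai         1             6
Uma        22            27
Hence 6.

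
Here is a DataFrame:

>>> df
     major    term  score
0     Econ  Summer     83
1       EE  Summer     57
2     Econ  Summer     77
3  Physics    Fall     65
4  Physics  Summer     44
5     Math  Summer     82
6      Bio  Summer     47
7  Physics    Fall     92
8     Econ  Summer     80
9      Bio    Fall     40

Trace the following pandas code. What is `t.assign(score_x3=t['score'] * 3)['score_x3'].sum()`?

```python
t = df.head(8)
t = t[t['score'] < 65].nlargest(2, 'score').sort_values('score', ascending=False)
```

take first 8 rows:
     major    term  score
0     Econ  Summer     83
1       EE  Summer     57
2     Econ  Summer     77
3  Physics    Fall     65
4  Physics  Summer     44
5     Math  Summer     82
6      Bio  Summer     47
7  Physics    Fall     92
filter rows where score < 65:
     major    term  score
1       EE  Summer     57
4  Physics  Summer     44
6      Bio  Summer     47
take 2 rows with largest score:
  major    term  score
1    EE  Summer     57
6   Bio  Summer     47
sort by score descending:
  major    term  score
1    EE  Summer     57
6   Bio  Summer     47
add column score_x3 = t['score'] * 3:
  major    term  score  score_x3
1    EE  Summer     57       171
6   Bio  Summer     47       141

312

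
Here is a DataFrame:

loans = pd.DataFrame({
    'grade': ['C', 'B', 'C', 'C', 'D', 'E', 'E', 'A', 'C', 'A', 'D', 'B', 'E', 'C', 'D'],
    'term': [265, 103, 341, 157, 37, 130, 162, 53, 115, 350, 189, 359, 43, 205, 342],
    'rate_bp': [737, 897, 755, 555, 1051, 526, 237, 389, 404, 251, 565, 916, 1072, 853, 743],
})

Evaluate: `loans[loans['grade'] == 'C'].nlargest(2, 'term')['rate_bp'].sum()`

1492

filter rows where grade == 'C':
   grade  term  rate_bp
0      C   265      737
2      C   341      755
3      C   157      555
8      C   115      404
13     C   205      853
take 2 rows with largest term:
  grade  term  rate_bp
2     C   341      755
0     C   265      737
So sum() = 1492.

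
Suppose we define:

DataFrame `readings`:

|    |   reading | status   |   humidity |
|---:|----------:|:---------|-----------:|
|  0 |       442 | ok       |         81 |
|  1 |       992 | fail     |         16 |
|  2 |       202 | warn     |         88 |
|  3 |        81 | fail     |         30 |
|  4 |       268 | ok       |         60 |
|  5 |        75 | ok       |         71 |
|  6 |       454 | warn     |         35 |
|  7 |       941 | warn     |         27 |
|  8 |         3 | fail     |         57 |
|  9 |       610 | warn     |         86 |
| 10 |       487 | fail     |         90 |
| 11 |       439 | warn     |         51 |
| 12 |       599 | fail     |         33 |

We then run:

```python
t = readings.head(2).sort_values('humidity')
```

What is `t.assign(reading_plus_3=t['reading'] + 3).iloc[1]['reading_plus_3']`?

take first 2 rows:
   reading status  humidity
0      442     ok        81
1      992   fail        16
sort by humidity:
   reading status  humidity
1      992   fail        16
0      442     ok        81
add column reading_plus_3 = t['reading'] + 3:
   reading status  humidity  reading_plus_3
1      992   fail        16             995
0      442     ok        81             445
Finally, value at position 1, column 'reading_plus_3' = 445.

445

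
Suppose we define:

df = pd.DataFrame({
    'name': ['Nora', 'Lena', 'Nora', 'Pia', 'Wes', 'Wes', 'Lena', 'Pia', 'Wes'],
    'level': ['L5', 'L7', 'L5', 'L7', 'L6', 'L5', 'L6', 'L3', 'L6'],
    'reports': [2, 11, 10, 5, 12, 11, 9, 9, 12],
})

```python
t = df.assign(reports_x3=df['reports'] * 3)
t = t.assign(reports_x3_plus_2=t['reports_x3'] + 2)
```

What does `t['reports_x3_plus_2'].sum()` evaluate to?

add column reports_x3 = df['reports'] * 3:
   name level  reports  reports_x3
0  Nora    L5        2           6
1  Lena    L7       11          33
2  Nora    L5       10          30
3   Pia    L7        5          15
4   Wes    L6       12          36
5   Wes    L5       11          33
6  Lena    L6        9          27
7   Pia    L3        9          27
8   Wes    L6       12          36
add column reports_x3_plus_2 = t['reports_x3'] + 2:
   name level  reports  reports_x3  reports_x3_plus_2
0  Nora    L5        2           6                  8
1  Lena    L7       11          33                 35
2  Nora    L5       10          30                 32
3   Pia    L7        5          15                 17
4   Wes    L6       12          36                 38
5   Wes    L5       11          33                 35
6  Lena    L6        9          27                 29
7   Pia    L3        9          27                 29
8   Wes    L6       12          36                 38

261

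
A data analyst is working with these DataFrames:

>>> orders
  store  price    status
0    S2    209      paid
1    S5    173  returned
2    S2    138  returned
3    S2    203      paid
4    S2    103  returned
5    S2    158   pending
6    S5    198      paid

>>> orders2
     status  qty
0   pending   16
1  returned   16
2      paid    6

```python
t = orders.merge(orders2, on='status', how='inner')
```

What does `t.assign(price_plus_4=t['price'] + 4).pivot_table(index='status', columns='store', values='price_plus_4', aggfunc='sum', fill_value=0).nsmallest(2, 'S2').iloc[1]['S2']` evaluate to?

249

merge on 'status' (how='inner') → 7 rows:
  store  price    status  qty
0    S2    209      paid    6
1    S5    173  returned   16
2    S2    138  returned   16
3    S2    203      paid    6
4    S2    103  returned   16
5    S2    158   pending   16
6    S5    198      paid    6
add column price_plus_4 = t['price'] + 4:
  store  price    status  qty  price_plus_4
0    S2    209      paid    6           213
1    S5    173  returned   16           177
2    S2    138  returned   16           142
3    S2    203      paid    6           207
4    S2    103  returned   16           107
5    S2    158   pending   16           162
6    S5    198      paid    6           202
pivot: rows=status, cols=store, sum(price_plus_4):
store      S2   S5
status            
paid      420  202
pending   162    0
returned  249  177
take 2 rows with smallest S2:
store      S2   S5
status            
pending   162    0
returned  249  177
So iloc[1]['S2'] = 249.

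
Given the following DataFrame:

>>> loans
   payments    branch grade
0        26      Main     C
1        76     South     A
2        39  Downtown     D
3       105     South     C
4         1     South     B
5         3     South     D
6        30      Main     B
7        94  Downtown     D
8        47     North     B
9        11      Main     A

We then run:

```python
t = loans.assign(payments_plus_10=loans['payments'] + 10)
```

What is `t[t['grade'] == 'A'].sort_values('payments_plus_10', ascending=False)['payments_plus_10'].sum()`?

107

add column payments_plus_10 = loans['payments'] + 10:
   payments    branch grade  payments_plus_10
0        26      Main     C                36
1        76     South     A                86
2        39  Downtown     D                49
3       105     South     C               115
4         1     South     B                11
5         3     South     D                13
6        30      Main     B                40
7        94  Downtown     D               104
8        47     North     B                57
9        11      Main     A                21
filter rows where grade == 'A':
   payments branch grade  payments_plus_10
1        76  South     A                86
9        11   Main     A                21
sort by payments_plus_10 descending:
   payments branch grade  payments_plus_10
1        76  South     A                86
9        11   Main     A                21
sum of column 'payments_plus_10' → 107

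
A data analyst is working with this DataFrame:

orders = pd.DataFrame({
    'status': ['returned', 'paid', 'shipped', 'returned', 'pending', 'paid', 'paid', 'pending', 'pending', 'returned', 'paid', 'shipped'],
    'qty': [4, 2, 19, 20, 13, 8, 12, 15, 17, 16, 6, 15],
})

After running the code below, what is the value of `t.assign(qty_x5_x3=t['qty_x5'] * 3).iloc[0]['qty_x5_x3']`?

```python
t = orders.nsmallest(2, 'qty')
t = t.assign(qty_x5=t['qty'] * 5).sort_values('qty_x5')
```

take 2 rows with smallest qty:
     status  qty
1      paid    2
0  returned    4
add column qty_x5 = t['qty'] * 5:
     status  qty  qty_x5
1      paid    2      10
0  returned    4      20
sort by qty_x5:
     status  qty  qty_x5
1      paid    2      10
0  returned    4      20
add column qty_x5_x3 = t['qty_x5'] * 3:
     status  qty  qty_x5  qty_x5_x3
1      paid    2      10         30
0  returned    4      20         60
value at position 0, column 'qty_x5_x3' → 30

30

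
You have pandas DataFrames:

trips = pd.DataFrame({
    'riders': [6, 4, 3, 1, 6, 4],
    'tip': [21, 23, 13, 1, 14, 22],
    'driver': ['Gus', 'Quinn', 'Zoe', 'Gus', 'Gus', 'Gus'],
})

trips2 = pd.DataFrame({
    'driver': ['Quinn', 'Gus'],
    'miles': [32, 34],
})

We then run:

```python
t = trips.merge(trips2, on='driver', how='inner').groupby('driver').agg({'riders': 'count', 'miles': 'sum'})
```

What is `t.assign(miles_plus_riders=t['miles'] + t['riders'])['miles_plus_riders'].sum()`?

merge on 'driver' (how='inner') → 5 rows:
   riders  tip driver  miles
0       6   21    Gus     34
1       4   23  Quinn     32
2       1    1    Gus     34
3       6   14    Gus     34
4       4   22    Gus     34
group by driver: count(riders), sum(miles):
        riders  miles
driver               
Gus          4    136
Quinn        1     32
add column miles_plus_riders = t['miles'] + t['riders']:
        riders  miles  miles_plus_riders
driver                                  
Gus          4    136                140
Quinn        1     32                 33
Taking the sum of column 'miles_plus_riders' gives 173.

173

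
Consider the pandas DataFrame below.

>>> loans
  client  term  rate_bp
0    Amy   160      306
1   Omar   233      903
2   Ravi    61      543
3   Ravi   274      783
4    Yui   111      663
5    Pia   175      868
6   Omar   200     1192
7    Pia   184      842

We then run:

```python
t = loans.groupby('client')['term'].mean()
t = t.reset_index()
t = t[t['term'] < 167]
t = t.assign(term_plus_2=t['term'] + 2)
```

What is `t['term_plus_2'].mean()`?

137.5

group by client, mean of term:
client
Amy     160.0
Omar    216.5
Pia     179.5
Ravi    167.5
Yui     111.0
Name: term, dtype: float64
reset_index():
  client   term
0    Amy  160.0
1   Omar  216.5
2    Pia  179.5
3   Ravi  167.5
4    Yui  111.0
filter rows where term < 167:
  client   term
0    Amy  160.0
4    Yui  111.0
add column term_plus_2 = t['term'] + 2:
  client   term  term_plus_2
0    Amy  160.0        162.0
4    Yui  111.0        113.0
Then the mean of column 'term_plus_2': 137.5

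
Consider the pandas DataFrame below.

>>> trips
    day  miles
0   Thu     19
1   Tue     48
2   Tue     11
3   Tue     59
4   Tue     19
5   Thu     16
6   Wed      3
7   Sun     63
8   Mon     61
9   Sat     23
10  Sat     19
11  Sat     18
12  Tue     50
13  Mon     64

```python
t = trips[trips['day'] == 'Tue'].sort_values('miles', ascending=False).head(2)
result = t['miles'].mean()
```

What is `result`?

filter rows where day == 'Tue':
    day  miles
1   Tue     48
2   Tue     11
3   Tue     59
4   Tue     19
12  Tue     50
sort by miles descending:
    day  miles
3   Tue     59
12  Tue     50
1   Tue     48
4   Tue     19
2   Tue     11
take first 2 rows:
    day  miles
3   Tue     59
12  Tue     50
Reading off the mean of column 'miles', we get 54.5.

54.5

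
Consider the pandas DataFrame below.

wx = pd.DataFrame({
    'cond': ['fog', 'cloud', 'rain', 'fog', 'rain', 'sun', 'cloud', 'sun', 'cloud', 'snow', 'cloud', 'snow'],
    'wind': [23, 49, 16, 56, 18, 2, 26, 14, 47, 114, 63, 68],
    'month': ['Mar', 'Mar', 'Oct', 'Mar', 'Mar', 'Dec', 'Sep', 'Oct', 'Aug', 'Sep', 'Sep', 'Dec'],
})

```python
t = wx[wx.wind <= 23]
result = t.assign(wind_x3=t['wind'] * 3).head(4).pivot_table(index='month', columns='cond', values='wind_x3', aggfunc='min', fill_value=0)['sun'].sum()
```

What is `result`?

6

filter rows where wind <= 23:
   cond  wind month
0   fog    23   Mar
2  rain    16   Oct
4  rain    18   Mar
5   sun     2   Dec
7   sun    14   Oct
add column wind_x3 = t['wind'] * 3:
   cond  wind month  wind_x3
0   fog    23   Mar       69
2  rain    16   Oct       48
4  rain    18   Mar       54
5   sun     2   Dec        6
7   sun    14   Oct       42
take first 4 rows:
   cond  wind month  wind_x3
0   fog    23   Mar       69
2  rain    16   Oct       48
4  rain    18   Mar       54
5   sun     2   Dec        6
pivot: rows=month, cols=cond, min(wind_x3):
cond   fog  rain  sun
month                
Dec      0     0    6
Mar     69    54    0
Oct      0    48    0
Reading off the sum of column 'sun', we get 6.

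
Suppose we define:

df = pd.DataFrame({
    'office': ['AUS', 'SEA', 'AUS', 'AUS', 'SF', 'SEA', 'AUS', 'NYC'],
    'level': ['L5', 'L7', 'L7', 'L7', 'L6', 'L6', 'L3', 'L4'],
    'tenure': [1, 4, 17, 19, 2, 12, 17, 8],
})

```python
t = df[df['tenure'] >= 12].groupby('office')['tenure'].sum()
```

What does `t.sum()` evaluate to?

65

filter rows where tenure >= 12:
  office level  tenure
2    AUS    L7      17
3    AUS    L7      19
5    SEA    L6      12
6    AUS    L3      17
group by office, sum of tenure:
office
AUS    53
SEA    12
Name: tenure, dtype: int64
sum of the resulting series → 65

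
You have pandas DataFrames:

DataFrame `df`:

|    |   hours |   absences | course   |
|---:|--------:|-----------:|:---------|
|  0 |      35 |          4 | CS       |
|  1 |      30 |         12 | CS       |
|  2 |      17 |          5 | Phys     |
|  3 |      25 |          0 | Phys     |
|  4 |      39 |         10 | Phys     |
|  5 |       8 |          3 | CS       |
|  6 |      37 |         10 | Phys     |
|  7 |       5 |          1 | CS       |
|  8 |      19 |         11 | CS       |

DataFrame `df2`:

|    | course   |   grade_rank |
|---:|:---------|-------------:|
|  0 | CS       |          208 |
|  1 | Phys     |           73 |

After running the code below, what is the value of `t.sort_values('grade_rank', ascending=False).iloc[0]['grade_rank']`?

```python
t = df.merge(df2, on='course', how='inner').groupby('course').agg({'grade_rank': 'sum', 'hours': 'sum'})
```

merge on 'course' (how='inner') → 9 rows:
   hours  absences course  grade_rank
0     35         4     CS         208
1     30        12     CS         208
2     17         5   Phys          73
3     25         0   Phys          73
4     39        10   Phys          73
5      8         3     CS         208
6     37        10   Phys          73
7      5         1     CS         208
8     19        11     CS         208
group by course: sum(grade_rank), sum(hours):
        grade_rank  hours
course                   
CS            1040     97
Phys           292    118
sort by grade_rank descending:
        grade_rank  hours
course                   
CS            1040     97
Phys           292    118
Hence 1040.

1040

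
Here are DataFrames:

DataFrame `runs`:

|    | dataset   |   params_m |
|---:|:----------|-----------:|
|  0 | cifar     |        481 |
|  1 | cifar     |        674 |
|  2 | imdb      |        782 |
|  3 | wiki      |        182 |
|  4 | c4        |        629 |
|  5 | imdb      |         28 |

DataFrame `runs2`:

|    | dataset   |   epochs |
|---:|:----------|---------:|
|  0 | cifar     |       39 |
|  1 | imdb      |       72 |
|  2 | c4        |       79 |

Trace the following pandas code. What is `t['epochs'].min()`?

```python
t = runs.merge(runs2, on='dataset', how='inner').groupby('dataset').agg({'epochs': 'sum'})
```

78

merge on 'dataset' (how='inner') → 5 rows:
  dataset  params_m  epochs
0   cifar       481      39
1   cifar       674      39
2    imdb       782      72
3      c4       629      79
4    imdb        28      72
group by dataset, sum of epochs:
         epochs
dataset        
c4           79
cifar        78
imdb        144
min of column 'epochs' → 78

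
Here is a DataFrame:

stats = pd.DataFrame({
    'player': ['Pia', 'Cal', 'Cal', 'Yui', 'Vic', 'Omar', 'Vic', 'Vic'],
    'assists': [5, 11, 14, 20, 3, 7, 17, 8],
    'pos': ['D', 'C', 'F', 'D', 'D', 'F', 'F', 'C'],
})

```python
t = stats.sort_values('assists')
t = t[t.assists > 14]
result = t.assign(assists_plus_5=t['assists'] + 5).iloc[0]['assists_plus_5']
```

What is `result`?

22

sort by assists:
  player  assists pos
4    Vic        3   D
0    Pia        5   D
5   Omar        7   F
7    Vic        8   C
1    Cal       11   C
2    Cal       14   F
6    Vic       17   F
3    Yui       20   D
filter rows where assists > 14:
  player  assists pos
6    Vic       17   F
3    Yui       20   D
add column assists_plus_5 = t['assists'] + 5:
  player  assists pos  assists_plus_5
6    Vic       17   F              22
3    Yui       20   D              25
So iloc[0]['assists_plus_5'] = 22.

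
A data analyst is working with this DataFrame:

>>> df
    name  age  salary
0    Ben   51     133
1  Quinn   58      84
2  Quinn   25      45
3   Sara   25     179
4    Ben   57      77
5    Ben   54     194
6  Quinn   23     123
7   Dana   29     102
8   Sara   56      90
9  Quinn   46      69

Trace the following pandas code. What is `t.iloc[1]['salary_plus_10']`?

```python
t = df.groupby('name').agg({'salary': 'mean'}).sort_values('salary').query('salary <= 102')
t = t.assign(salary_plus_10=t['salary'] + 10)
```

group by name, mean of salary:
           salary
name             
Ben    134.666667
Dana   102.000000
Quinn   80.250000
Sara   134.500000
sort by salary:
           salary
name             
Quinn   80.250000
Dana   102.000000
Sara   134.500000
Ben    134.666667
filter rows where salary <= 102:
       salary
name         
Quinn   80.25
Dana   102.00
add column salary_plus_10 = t['salary'] + 10:
       salary  salary_plus_10
name                         
Quinn   80.25           90.25
Dana   102.00          112.00
Hence 112.0.

112.0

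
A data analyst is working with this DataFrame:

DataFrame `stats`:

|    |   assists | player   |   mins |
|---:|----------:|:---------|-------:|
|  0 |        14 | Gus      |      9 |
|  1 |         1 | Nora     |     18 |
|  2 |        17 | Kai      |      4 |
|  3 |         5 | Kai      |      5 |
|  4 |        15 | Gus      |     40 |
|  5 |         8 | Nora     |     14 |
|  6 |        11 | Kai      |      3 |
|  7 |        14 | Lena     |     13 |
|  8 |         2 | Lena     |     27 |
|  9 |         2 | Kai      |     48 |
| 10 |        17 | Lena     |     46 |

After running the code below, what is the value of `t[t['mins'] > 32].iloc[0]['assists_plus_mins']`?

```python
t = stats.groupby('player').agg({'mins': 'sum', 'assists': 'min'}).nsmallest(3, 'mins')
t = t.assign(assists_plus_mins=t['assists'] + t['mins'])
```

group by player: sum(mins), min(assists):
        mins  assists
player               
Gus       49       14
Kai       60        2
Lena      86        2
Nora      32        1
take 3 rows with smallest mins:
        mins  assists
player               
Nora      32        1
Gus       49       14
Kai       60        2
add column assists_plus_mins = t['assists'] + t['mins']:
        mins  assists  assists_plus_mins
player                                  
Nora      32        1                 33
Gus       49       14                 63
Kai       60        2                 62
filter rows where mins > 32:
        mins  assists  assists_plus_mins
player                                  
Gus       49       14                 63
Kai       60        2                 62
Hence 63.

63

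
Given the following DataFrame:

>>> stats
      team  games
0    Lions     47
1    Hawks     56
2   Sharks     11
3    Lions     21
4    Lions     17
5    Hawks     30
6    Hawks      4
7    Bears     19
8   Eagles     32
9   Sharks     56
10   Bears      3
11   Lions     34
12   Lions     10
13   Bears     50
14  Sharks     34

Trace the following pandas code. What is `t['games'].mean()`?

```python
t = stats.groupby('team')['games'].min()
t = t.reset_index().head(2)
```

group by team, min of games:
team
Bears      3
Eagles    32
Hawks      4
Lions     10
Sharks    11
Name: games, dtype: int64
reset_index():
     team  games
0   Bears      3
1  Eagles     32
2   Hawks      4
3   Lions     10
4  Sharks     11
take first 2 rows:
     team  games
0   Bears      3
1  Eagles     32
The mean of column 'games' is 17.5.

17.5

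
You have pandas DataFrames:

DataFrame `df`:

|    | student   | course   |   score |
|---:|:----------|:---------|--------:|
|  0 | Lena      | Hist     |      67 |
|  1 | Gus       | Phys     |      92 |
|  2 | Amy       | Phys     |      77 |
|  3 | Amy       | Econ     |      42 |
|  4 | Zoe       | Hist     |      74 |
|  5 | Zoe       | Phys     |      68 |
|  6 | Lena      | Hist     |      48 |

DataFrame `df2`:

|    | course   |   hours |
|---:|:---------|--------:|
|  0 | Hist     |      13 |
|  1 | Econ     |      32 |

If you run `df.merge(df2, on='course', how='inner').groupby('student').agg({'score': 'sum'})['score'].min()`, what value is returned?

merge on 'course' (how='inner') → 4 rows:
  student course  score  hours
0    Lena   Hist     67     13
1     Amy   Econ     42     32
2     Zoe   Hist     74     13
3    Lena   Hist     48     13
group by student, sum of score:
         score
student       
Amy         42
Lena       115
Zoe         74
Taking the min of column 'score' gives 42.

42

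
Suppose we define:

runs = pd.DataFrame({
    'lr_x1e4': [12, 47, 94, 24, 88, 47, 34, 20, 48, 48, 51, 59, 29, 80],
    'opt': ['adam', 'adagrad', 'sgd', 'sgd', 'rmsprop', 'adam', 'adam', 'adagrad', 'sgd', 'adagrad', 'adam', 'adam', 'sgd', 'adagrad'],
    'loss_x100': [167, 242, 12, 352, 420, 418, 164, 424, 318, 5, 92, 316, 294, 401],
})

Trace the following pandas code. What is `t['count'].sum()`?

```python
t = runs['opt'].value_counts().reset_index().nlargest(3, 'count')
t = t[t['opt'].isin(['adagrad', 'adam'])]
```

9

value_counts of opt:
opt
adam       5
adagrad    4
sgd        4
rmsprop    1
Name: count, dtype: int64
reset_index():
       opt  count
0     adam      5
1  adagrad      4
2      sgd      4
3  rmsprop      1
take 3 rows with largest count:
       opt  count
0     adam      5
1  adagrad      4
2      sgd      4
filter rows where opt in ['adagrad', 'adam']:
       opt  count
0     adam      5
1  adagrad      4
Reading off the sum of column 'count', we get 9.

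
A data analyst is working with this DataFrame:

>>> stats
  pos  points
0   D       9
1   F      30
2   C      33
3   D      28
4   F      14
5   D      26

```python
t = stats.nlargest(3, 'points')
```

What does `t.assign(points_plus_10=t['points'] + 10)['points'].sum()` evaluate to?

take 3 rows with largest points:
  pos  points
2   C      33
1   F      30
3   D      28
add column points_plus_10 = t['points'] + 10:
  pos  points  points_plus_10
2   C      33              43
1   F      30              40
3   D      28              38
sum of column 'points' → 91

91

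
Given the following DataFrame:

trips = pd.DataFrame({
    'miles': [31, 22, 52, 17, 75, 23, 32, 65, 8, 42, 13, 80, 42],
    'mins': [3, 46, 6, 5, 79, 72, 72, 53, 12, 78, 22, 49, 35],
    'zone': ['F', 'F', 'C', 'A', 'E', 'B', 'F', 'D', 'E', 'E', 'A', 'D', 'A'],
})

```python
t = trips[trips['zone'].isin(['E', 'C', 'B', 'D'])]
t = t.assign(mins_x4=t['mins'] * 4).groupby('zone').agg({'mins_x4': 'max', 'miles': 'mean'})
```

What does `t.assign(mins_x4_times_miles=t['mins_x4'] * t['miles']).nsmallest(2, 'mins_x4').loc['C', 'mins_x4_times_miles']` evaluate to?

filter rows where zone in ['E', 'C', 'B', 'D']:
    miles  mins zone
2      52     6    C
4      75    79    E
5      23    72    B
7      65    53    D
8       8    12    E
9      42    78    E
11     80    49    D
add column mins_x4 = t['mins'] * 4:
    miles  mins zone  mins_x4
2      52     6    C       24
4      75    79    E      316
5      23    72    B      288
7      65    53    D      212
8       8    12    E       48
9      42    78    E      312
11     80    49    D      196
group by zone: max(mins_x4), mean(miles):
      mins_x4      miles
zone                    
B         288  23.000000
C          24  52.000000
D         212  72.500000
E         316  41.666667
add column mins_x4_times_miles = t['mins_x4'] * t['miles']:
      mins_x4      miles  mins_x4_times_miles
zone                                         
B         288  23.000000          6624.000000
C          24  52.000000          1248.000000
D         212  72.500000         15370.000000
E         316  41.666667         13166.666667
take 2 rows with smallest mins_x4:
      mins_x4  miles  mins_x4_times_miles
zone                                     
C          24   52.0               1248.0
D         212   72.5              15370.0
Hence 1248.0.

1248.0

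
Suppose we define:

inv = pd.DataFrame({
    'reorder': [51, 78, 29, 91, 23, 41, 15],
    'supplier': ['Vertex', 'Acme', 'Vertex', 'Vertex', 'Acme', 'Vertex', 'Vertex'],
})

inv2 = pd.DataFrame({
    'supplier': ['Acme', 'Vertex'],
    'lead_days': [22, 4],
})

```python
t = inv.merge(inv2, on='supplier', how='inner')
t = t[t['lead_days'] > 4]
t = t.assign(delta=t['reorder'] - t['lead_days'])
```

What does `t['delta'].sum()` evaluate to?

57

merge on 'supplier' (how='inner') → 7 rows:
   reorder supplier  lead_days
0       51   Vertex          4
1       78     Acme         22
2       29   Vertex          4
3       91   Vertex          4
4       23     Acme         22
5       41   Vertex          4
6       15   Vertex          4
filter rows where lead_days > 4:
   reorder supplier  lead_days
1       78     Acme         22
4       23     Acme         22
add column delta = t['reorder'] - t['lead_days']:
   reorder supplier  lead_days  delta
1       78     Acme         22     56
4       23     Acme         22      1
Finally, sum of column 'delta' = 57.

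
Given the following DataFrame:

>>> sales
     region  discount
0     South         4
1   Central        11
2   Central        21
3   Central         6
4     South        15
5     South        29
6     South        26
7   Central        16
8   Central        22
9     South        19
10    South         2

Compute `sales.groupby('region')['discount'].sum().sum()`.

group by region, sum of discount:
region
Central    76
South      95
Name: discount, dtype: int64

171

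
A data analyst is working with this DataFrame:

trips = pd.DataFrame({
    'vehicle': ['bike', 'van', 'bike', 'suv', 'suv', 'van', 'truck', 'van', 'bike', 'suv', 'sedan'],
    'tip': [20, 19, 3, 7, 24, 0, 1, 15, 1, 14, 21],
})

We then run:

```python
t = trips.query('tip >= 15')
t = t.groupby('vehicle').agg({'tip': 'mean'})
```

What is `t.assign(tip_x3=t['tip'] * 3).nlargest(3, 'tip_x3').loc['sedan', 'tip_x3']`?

filter rows where tip >= 15:
   vehicle  tip
0     bike   20
1      van   19
4      suv   24
7      van   15
10   sedan   21
group by vehicle, mean of tip:
          tip
vehicle      
bike     20.0
sedan    21.0
suv      24.0
van      17.0
add column tip_x3 = t['tip'] * 3:
          tip  tip_x3
vehicle              
bike     20.0    60.0
sedan    21.0    63.0
suv      24.0    72.0
van      17.0    51.0
take 3 rows with largest tip_x3:
          tip  tip_x3
vehicle              
suv      24.0    72.0
sedan    21.0    63.0
bike     20.0    60.0
Then the value at row 'sedan', column 'tip_x3': 63.0

63.0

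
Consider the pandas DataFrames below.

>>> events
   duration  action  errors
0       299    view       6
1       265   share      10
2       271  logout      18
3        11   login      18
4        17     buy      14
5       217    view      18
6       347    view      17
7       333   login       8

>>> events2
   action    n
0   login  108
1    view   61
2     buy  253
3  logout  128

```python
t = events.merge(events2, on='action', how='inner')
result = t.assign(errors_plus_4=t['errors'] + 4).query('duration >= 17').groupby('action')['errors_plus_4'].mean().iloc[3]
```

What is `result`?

merge on 'action' (how='inner') → 7 rows:
   duration  action  errors    n
0       299    view       6   61
1       271  logout      18  128
2        11   login      18  108
3        17     buy      14  253
4       217    view      18   61
5       347    view      17   61
6       333   login       8  108
add column errors_plus_4 = t['errors'] + 4:
   duration  action  errors    n  errors_plus_4
0       299    view       6   61             10
1       271  logout      18  128             22
2        11   login      18  108             22
3        17     buy      14  253             18
4       217    view      18   61             22
5       347    view      17   61             21
6       333   login       8  108             12
filter rows where duration >= 17:
   duration  action  errors    n  errors_plus_4
0       299    view       6   61             10
1       271  logout      18  128             22
3        17     buy      14  253             18
4       217    view      18   61             22
5       347    view      17   61             21
6       333   login       8  108             12
group by action, mean of errors_plus_4:
action
buy       18.000000
login     12.000000
logout    22.000000
view      17.666667
Name: errors_plus_4, dtype: float64
Taking the value at position 3 gives 17.6666666667.

17.6666666667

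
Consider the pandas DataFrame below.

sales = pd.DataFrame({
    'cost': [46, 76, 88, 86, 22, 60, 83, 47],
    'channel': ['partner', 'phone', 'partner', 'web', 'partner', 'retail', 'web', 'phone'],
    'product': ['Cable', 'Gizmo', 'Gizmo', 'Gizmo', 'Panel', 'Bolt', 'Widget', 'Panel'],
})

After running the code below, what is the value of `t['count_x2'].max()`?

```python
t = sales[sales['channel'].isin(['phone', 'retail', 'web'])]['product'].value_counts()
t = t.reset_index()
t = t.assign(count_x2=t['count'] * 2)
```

filter rows where channel in ['phone', 'retail', 'web']:
   cost channel product
1    76   phone   Gizmo
3    86     web   Gizmo
5    60  retail    Bolt
6    83     web  Widget
7    47   phone   Panel
value_counts of product:
product
Gizmo     2
Bolt      1
Widget    1
Panel     1
Name: count, dtype: int64
reset_index():
  product  count
0   Gizmo      2
1    Bolt      1
2  Widget      1
3   Panel      1
add column count_x2 = t['count'] * 2:
  product  count  count_x2
0   Gizmo      2         4
1    Bolt      1         2
2  Widget      1         2
3   Panel      1         2
max of column 'count_x2' → 4

4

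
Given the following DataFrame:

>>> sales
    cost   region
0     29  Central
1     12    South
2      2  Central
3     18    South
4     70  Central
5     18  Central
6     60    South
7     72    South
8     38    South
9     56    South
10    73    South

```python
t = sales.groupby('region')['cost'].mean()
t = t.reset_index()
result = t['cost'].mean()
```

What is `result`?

group by region, mean of cost:
region
Central    29.75
South      47.00
Name: cost, dtype: float64
reset_index():
    region   cost
0  Central  29.75
1    South  47.00

38.375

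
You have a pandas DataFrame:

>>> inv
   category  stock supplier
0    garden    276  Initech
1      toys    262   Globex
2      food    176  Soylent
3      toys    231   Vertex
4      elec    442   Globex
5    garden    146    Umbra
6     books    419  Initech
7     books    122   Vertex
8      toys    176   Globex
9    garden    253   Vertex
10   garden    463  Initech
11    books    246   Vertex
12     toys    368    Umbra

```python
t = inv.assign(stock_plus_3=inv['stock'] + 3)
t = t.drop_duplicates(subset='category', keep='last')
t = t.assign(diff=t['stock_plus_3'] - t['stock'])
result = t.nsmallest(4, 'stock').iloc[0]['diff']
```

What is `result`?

3

add column stock_plus_3 = inv['stock'] + 3:
   category  stock supplier  stock_plus_3
0    garden    276  Initech           279
1      toys    262   Globex           265
2      food    176  Soylent           179
3      toys    231   Vertex           234
4      elec    442   Globex           445
5    garden    146    Umbra           149
6     books    419  Initech           422
7     books    122   Vertex           125
8      toys    176   Globex           179
9    garden    253   Vertex           256
10   garden    463  Initech           466
11    books    246   Vertex           249
12     toys    368    Umbra           371
drop duplicate category (keep=last):
   category  stock supplier  stock_plus_3
2      food    176  Soylent           179
4      elec    442   Globex           445
10   garden    463  Initech           466
11    books    246   Vertex           249
12     toys    368    Umbra           371
add column diff = t['stock_plus_3'] - t['stock']:
   category  stock supplier  stock_plus_3  diff
2      food    176  Soylent           179     3
4      elec    442   Globex           445     3
10   garden    463  Initech           466     3
11    books    246   Vertex           249     3
12     toys    368    Umbra           371     3
take 4 rows with smallest stock:
   category  stock supplier  stock_plus_3  diff
2      food    176  Soylent           179     3
11    books    246   Vertex           249     3
12     toys    368    Umbra           371     3
4      elec    442   Globex           445     3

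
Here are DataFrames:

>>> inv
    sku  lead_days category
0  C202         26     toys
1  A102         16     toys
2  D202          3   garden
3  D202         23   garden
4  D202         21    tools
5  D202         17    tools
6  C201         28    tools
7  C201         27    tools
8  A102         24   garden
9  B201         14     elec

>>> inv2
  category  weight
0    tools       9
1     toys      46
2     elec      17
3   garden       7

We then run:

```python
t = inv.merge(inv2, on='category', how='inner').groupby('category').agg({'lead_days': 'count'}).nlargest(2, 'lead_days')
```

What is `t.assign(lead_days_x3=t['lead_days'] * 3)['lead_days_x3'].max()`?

12

merge on 'category' (how='inner') → 10 rows:
    sku  lead_days category  weight
0  C202         26     toys      46
1  A102         16     toys      46
2  D202          3   garden       7
3  D202         23   garden       7
4  D202         21    tools       9
5  D202         17    tools       9
6  C201         28    tools       9
7  C201         27    tools       9
8  A102         24   garden       7
9  B201         14     elec      17
group by category, count of lead_days:
          lead_days
category           
elec              1
garden            3
tools             4
toys              2
take 2 rows with largest lead_days:
          lead_days
category           
tools             4
garden            3
add column lead_days_x3 = t['lead_days'] * 3:
          lead_days  lead_days_x3
category                         
tools             4            12
garden            3             9
Taking the max of column 'lead_days_x3' gives 12.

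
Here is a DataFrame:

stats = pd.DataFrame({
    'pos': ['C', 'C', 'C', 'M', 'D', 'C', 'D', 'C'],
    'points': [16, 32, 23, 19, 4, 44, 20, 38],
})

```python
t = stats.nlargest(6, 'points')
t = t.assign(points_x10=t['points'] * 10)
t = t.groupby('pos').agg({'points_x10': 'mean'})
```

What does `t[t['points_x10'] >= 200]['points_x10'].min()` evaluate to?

200.0

take 6 rows with largest points:
  pos  points
5   C      44
7   C      38
1   C      32
2   C      23
6   D      20
3   M      19
add column points_x10 = t['points'] * 10:
  pos  points  points_x10
5   C      44         440
7   C      38         380
1   C      32         320
2   C      23         230
6   D      20         200
3   M      19         190
group by pos, mean of points_x10:
     points_x10
pos            
C         342.5
D         200.0
M         190.0
filter rows where points_x10 >= 200:
     points_x10
pos            
C         342.5
D         200.0
min of column 'points_x10' → 200.0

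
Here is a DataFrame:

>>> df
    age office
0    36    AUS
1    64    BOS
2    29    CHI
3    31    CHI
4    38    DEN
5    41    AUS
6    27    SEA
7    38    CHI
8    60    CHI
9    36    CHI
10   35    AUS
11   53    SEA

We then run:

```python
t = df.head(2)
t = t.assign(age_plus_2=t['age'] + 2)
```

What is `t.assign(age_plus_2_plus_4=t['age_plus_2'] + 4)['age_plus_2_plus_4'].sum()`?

112

take first 2 rows:
   age office
0   36    AUS
1   64    BOS
add column age_plus_2 = t['age'] + 2:
   age office  age_plus_2
0   36    AUS          38
1   64    BOS          66
add column age_plus_2_plus_4 = t['age_plus_2'] + 4:
   age office  age_plus_2  age_plus_2_plus_4
0   36    AUS          38                 42
1   64    BOS          66                 70
Finally, sum of column 'age_plus_2_plus_4' = 112.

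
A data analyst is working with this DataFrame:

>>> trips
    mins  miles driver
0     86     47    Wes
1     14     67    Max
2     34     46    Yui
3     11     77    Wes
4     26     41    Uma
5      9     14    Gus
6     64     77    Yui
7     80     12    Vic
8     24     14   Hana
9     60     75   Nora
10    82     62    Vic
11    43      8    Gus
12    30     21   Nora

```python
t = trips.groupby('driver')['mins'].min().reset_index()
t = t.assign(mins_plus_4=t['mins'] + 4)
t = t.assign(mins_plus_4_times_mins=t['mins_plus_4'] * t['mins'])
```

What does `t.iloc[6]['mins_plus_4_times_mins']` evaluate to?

165

group by driver, min of mins:
driver
Gus      9
Hana    24
Max     14
Nora    30
Uma     26
Vic     80
Wes     11
Yui     34
Name: mins, dtype: int64
reset_index():
  driver  mins
0    Gus     9
1   Hana    24
2    Max    14
3   Nora    30
4    Uma    26
5    Vic    80
6    Wes    11
7    Yui    34
add column mins_plus_4 = t['mins'] + 4:
  driver  mins  mins_plus_4
0    Gus     9           13
1   Hana    24           28
2    Max    14           18
3   Nora    30           34
4    Uma    26           30
5    Vic    80           84
6    Wes    11           15
7    Yui    34           38
add column mins_plus_4_times_mins = t['mins_plus_4'] * t['mins']:
  driver  mins  mins_plus_4  mins_plus_4_times_mins
0    Gus     9           13                     117
1   Hana    24           28                     672
2    Max    14           18                     252
3   Nora    30           34                    1020
4    Uma    26           30                     780
5    Vic    80           84                    6720
6    Wes    11           15                     165
7    Yui    34           38                    1292
Taking the value at position 6, column 'mins_plus_4_times_mins' gives 165.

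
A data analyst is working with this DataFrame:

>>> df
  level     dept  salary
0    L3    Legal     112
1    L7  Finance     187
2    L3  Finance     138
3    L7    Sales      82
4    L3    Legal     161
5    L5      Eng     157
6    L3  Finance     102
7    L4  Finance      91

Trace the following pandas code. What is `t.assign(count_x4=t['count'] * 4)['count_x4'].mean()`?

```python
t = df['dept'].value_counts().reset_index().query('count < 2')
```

4.0

value_counts of dept:
dept
Finance    4
Legal      2
Sales      1
Eng        1
Name: count, dtype: int64
reset_index():
      dept  count
0  Finance      4
1    Legal      2
2    Sales      1
3      Eng      1
filter rows where count < 2:
    dept  count
2  Sales      1
3    Eng      1
add column count_x4 = t['count'] * 4:
    dept  count  count_x4
2  Sales      1         4
3    Eng      1         4
Then the mean of column 'count_x4': 4.0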